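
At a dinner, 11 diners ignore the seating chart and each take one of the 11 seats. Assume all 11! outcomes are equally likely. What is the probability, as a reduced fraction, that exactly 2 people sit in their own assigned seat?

Favorable outcomes: C(11,2)·!9 = 55·133496 = 7342280.
Total outcomes: 11! = 39916800.
Probability = 7342280/39916800 = 16687/90720.

16687/90720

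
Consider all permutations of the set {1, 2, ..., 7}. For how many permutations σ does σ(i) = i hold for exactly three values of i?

315

Pick the 3 fixed positions: C(7,3) = 35 ways.
The remaining 4 must be deranged: !4 = 9.
Total: 35 × 9 = 315.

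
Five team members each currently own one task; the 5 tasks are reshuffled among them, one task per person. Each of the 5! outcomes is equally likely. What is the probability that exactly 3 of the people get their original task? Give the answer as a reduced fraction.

1/12

Favorable outcomes: C(5,3)·!2 = 10·1 = 10.
Total outcomes: 5! = 120.
Probability = 10/120 = 1/12.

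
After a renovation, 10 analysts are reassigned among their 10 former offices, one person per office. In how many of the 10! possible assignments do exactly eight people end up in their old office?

Choose which 8 of the 10 are fixed: C(10,8) = 45.
The other 2 form a derangement: !2 = 1.
Total: 45 × 1 = 45.

45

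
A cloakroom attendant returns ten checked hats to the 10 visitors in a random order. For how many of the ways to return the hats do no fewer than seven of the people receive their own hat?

Sum C(10,i)·!(10-i) for i = 7..10:
  i=7: C(10,7)·!3 = 120·2 = 240
  i=8: C(10,8)·!2 = 45·1 = 45
  i=9: C(10,9)·!1 = 10·0 = 0
  i=10: C(10,10)·!0 = 1·1 = 1
Total = 286.

286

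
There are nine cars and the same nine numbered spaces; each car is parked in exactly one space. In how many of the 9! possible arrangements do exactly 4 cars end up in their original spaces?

Choose which 4 of the 9 are fixed: C(9,4) = 126.
The remaining 5 must be deranged: !5 = 44.
Total: 126 × 44 = 5544.

5544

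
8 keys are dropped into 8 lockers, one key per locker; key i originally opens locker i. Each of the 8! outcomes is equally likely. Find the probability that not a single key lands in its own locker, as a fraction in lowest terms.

2119/5760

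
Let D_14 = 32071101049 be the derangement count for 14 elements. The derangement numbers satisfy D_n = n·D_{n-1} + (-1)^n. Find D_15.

481066515734

D_15 = 15·32071101049 - 1 = 481066515734.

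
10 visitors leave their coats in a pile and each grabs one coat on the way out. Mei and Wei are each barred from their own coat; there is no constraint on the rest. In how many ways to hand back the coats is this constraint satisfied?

2943360

Inclusion-exclusion on the 2 forbidden self-matches:
Σ_{j=0}^{2} (-1)^j C(2,j)(10-j)!
= C(2,0)·10! - C(2,1)·9! + C(2,2)·8!
= 3628800 - 725760 + 40320
= 2943360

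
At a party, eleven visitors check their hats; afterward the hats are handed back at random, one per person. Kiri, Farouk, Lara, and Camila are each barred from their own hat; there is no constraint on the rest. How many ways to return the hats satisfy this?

27422640

Let A_j be the event that the j-th constrained one is fixed. By inclusion-exclusion over the 4 events:
Σ_{j=0}^{4} (-1)^j C(4,j)(11-j)!
= C(4,0)·11! - C(4,1)·10! + C(4,2)·9! - C(4,3)·8! + C(4,4)·7!
= 39916800 - 14515200 + 2177280 - 161280 + 5040
= 27422640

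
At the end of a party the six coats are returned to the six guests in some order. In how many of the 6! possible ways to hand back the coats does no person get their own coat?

265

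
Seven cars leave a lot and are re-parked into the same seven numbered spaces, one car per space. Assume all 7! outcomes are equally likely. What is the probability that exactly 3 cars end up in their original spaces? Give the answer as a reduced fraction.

1/16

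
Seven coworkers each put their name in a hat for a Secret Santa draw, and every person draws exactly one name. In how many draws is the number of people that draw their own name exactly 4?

70

Choose which 4 of the 7 are fixed: C(7,4) = 35.
The remaining 3 must be deranged: !3 = 2.
Total: 35 × 2 = 70.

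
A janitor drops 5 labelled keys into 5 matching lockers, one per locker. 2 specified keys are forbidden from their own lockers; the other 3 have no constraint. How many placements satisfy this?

Let A_j be the event that the j-th constrained one is fixed. By inclusion-exclusion over the 2 events:
Σ_{j=0}^{2} (-1)^j C(2,j)(5-j)!
= C(2,0)·5! - C(2,1)·4! + C(2,2)·3!
= 120 - 48 + 6
= 78

78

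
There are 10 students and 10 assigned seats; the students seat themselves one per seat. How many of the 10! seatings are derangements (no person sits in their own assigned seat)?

1334961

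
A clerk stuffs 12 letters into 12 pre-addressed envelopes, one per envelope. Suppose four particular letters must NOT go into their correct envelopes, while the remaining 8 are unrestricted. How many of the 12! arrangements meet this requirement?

Inclusion-exclusion on the 4 forbidden self-matches:
Σ_{j=0}^{4} (-1)^j C(4,j)(12-j)!
= C(4,0)·12! - C(4,1)·11! + C(4,2)·10! - C(4,3)·9! + C(4,4)·8!
= 479001600 - 159667200 + 21772800 - 1451520 + 40320
= 339696000

339696000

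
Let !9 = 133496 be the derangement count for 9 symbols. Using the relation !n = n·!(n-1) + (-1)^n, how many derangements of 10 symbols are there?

!10 = 10·133496 + 1 = 1334961.

1334961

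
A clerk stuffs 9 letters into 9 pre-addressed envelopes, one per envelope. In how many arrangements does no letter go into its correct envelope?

133496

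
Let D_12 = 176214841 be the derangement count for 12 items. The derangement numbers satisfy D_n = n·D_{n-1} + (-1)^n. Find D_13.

D_13 = 13·176214841 - 1 = 2290792932.

2290792932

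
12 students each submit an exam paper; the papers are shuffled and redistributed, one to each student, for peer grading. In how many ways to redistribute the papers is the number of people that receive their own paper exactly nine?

440

Pick the 9 fixed positions: C(12,9) = 220 ways.
The other 3 form a derangement: !3 = 2.
Total: 220 × 2 = 440.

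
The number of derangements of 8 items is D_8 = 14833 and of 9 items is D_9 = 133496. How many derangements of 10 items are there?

1334961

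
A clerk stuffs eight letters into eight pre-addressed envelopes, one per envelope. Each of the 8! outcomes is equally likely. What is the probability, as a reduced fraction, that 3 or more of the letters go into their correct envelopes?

647/8064

Favorable outcomes: Σ_{i≥3} C(8,i)·!(8-i) = 56·44 + 70·9 + 56·2 + 28·1 + 8·0 + 1·1 = 3235.
Total outcomes: 8! = 40320.
Probability = 3235/40320 = 647/8064.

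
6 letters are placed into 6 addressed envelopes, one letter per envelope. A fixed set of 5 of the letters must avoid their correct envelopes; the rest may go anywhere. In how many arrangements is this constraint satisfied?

309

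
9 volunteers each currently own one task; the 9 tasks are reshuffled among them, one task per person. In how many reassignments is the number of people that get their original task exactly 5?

1134

Choose which 5 of the 9 are fixed: C(9,5) = 126.
The other 4 form a derangement: !4 = 9.
Total: 126 × 9 = 1134.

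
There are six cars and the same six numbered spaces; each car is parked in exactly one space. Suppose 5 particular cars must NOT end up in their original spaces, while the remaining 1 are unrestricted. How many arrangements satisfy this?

Let A_j be the event that the j-th constrained one is fixed. By inclusion-exclusion over the 5 events:
Σ_{j=0}^{5} (-1)^j C(5,j)(6-j)!
= C(5,0)·6! - C(5,1)·5! + C(5,2)·4! - C(5,3)·3! + C(5,4)·2! - C(5,5)·1!
= 720 - 600 + 240 - 60 + 10 - 1
= 309

309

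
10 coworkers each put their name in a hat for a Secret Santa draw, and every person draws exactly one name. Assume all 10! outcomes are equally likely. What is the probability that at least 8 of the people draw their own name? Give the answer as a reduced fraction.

23/1814400

Favorable outcomes: Σ_{i≥8} C(10,i)·!(10-i) = 45·1 + 10·0 + 1·1 = 46.
Total outcomes: 10! = 3628800.
Probability = 46/3628800 = 23/1814400.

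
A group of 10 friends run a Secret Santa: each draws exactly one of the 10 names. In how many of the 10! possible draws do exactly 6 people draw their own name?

1890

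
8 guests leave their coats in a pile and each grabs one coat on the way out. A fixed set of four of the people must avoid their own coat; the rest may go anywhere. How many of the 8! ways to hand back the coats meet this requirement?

24024

Let A_j be the event that the j-th constrained one is fixed. By inclusion-exclusion over the 4 events:
Σ_{j=0}^{4} (-1)^j C(4,j)(8-j)!
= C(4,0)·8! - C(4,1)·7! + C(4,2)·6! - C(4,3)·5! + C(4,4)·4!
= 40320 - 20160 + 4320 - 480 + 24
= 24024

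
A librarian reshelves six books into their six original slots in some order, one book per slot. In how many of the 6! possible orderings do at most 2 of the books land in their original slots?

Sum C(6,i)·!(6-i) for i = 0..2:
  i=0: C(6,0)·!6 = 1·265 = 265
  i=1: C(6,1)·!5 = 6·44 = 264
  i=2: C(6,2)·!4 = 15·9 = 135
Total = 664.

664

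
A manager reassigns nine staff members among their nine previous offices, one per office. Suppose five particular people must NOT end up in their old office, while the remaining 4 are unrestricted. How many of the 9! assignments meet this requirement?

Let A_j be the event that the j-th constrained one is fixed. By inclusion-exclusion over the 5 events:
Σ_{j=0}^{5} (-1)^j C(5,j)(9-j)!
= C(5,0)·9! - C(5,1)·8! + C(5,2)·7! - C(5,3)·6! + C(5,4)·5! - C(5,5)·4!
= 362880 - 201600 + 50400 - 7200 + 600 - 24
= 205056

205056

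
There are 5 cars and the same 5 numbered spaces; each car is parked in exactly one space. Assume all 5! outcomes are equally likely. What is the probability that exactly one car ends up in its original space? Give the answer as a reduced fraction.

3/8

Favorable outcomes: C(5,1)·!4 = 5·9 = 45.
Total outcomes: 5! = 120.
Probability = 45/120 = 3/8.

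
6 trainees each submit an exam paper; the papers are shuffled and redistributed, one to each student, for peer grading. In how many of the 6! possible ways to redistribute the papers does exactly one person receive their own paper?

264

Choose which one of the 6 is fixed: C(6,1) = 6.
The remaining 5 must be deranged: !5 = 44.
Total: 6 × 44 = 264.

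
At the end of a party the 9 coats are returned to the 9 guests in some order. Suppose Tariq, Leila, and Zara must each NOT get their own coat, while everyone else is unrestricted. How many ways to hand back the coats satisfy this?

256320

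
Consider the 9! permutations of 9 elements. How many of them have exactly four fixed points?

5544

Pick the 4 fixed positions: C(9,4) = 126 ways.
The remaining 5 must be deranged: !5 = 44.
Total: 126 × 44 = 5544.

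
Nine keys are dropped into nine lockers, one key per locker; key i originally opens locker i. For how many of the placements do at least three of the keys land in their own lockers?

29143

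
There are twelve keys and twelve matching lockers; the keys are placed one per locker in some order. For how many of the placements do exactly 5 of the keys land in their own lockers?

1468368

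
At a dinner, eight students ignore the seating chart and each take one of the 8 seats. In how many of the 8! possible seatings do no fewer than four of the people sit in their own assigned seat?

Sum C(8,i)·!(8-i) for i = 4..8:
  i=4: C(8,4)·!4 = 70·9 = 630
  i=5: C(8,5)·!3 = 56·2 = 112
  i=6: C(8,6)·!2 = 28·1 = 28
  i=7: C(8,7)·!1 = 8·0 = 0
  i=8: C(8,8)·!0 = 1·1 = 1
Total = 771.

771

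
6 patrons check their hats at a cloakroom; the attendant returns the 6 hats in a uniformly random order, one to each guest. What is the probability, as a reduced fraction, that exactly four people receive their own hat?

1/48

Favorable outcomes: C(6,4)·!2 = 15·1 = 15.
Total outcomes: 6! = 720.
Probability = 15/720 = 1/48.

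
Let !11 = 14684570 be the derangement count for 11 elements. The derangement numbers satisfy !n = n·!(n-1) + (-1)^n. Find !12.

176214841

!12 = 12·14684570 + 1 = 176214841.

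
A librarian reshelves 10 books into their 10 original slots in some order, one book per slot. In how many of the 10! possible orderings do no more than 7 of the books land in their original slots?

3628754

Sum C(10,i)·!(10-i) for i = 0..7:
  i=0: C(10,0)·!10 = 1·1334961 = 1334961
  i=1: C(10,1)·!9 = 10·133496 = 1334960
  i=2: C(10,2)·!8 = 45·14833 = 667485
  i=3: C(10,3)·!7 = 120·1854 = 222480
  i=4: C(10,4)·!6 = 210·265 = 55650
  i=5: C(10,5)·!5 = 252·44 = 11088
  i=6: C(10,6)·!4 = 210·9 = 1890
  i=7: C(10,7)·!3 = 120·2 = 240
Total = 3628754.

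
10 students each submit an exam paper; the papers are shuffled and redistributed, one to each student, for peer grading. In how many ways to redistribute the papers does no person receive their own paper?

1334961

The subfactorial !10 = [10!/e] (nearest integer).
10! = 3628800, and 3628800/e ≈ 1334960.92, so !10 = 1334961.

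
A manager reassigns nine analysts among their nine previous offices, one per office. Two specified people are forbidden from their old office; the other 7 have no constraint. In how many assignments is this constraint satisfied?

287280

Let A_j be the event that the j-th constrained one is fixed. By inclusion-exclusion over the 2 events:
Σ_{j=0}^{2} (-1)^j C(2,j)(9-j)!
= C(2,0)·9! - C(2,1)·8! + C(2,2)·7!
= 362880 - 80640 + 5040
= 287280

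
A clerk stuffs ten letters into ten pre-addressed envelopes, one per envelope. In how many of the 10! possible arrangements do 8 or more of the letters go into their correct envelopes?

46

# with exactly i fixed is C(10,i)·!(10-i); sum over i=8..10:
  i=8: C(10,8)·!2 = 45·1 = 45
  i=9: C(10,9)·!1 = 10·0 = 0
  i=10: C(10,10)·!0 = 1·1 = 1
Total = 46.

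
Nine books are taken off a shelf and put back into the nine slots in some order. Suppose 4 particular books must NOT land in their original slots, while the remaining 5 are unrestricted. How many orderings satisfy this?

229080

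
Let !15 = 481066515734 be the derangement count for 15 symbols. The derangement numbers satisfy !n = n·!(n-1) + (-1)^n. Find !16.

7697064251745

!16 = 16·481066515734 + 1 = 7697064251745.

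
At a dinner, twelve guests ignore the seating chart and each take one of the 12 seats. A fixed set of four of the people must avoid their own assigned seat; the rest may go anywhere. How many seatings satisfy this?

339696000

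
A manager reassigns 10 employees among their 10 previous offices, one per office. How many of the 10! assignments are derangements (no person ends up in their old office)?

1334961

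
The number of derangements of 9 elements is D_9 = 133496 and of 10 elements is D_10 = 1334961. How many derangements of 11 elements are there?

14684570

D_11 = (11-1)·(D_10 + D_9) = 10·(1334961 + 133496) = 10·1468457 = 14684570.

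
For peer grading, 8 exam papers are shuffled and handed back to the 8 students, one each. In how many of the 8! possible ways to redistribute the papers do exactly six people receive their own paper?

28

Pick the 6 fixed positions: C(8,6) = 28 ways.
The remaining 2 must be deranged: !2 = 1.
Total: 28 × 1 = 28.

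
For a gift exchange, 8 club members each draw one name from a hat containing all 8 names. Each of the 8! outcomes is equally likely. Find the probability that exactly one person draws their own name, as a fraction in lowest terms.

Favorable outcomes: C(8,1)·!7 = 8·1854 = 14832.
Total outcomes: 8! = 40320.
Probability = 14832/40320 = 103/280.

103/280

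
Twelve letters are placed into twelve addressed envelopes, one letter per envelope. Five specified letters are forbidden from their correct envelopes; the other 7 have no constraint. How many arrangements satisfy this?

312273360

Inclusion-exclusion on the 5 forbidden self-matches:
Σ_{j=0}^{5} (-1)^j C(5,j)(12-j)!
= C(5,0)·12! - C(5,1)·11! + C(5,2)·10! - C(5,3)·9! + C(5,4)·8! - C(5,5)·7!
= 479001600 - 199584000 + 36288000 - 3628800 + 201600 - 5040
= 312273360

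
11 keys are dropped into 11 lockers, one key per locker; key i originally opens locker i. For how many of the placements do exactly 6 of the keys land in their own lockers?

20328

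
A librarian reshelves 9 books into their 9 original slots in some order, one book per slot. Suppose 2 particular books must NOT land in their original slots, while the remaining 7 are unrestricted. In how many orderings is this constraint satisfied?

Let A_j be the event that the j-th constrained one is fixed. By inclusion-exclusion over the 2 events:
Σ_{j=0}^{2} (-1)^j C(2,j)(9-j)!
= C(2,0)·9! - C(2,1)·8! + C(2,2)·7!
= 362880 - 80640 + 5040
= 287280

287280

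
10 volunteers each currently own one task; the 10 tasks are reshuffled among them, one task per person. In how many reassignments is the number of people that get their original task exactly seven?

240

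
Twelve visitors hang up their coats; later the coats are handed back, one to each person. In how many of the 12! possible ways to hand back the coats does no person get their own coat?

176214841

!12 = 12! · Σ_{k=0}^{12} (-1)^k/k!
= 12! - 12!/1! + 12!/2! - 12!/3! + 12!/4! - 12!/5! + 12!/6! - 12!/7! + 12!/8! - 12!/9! + 12!/10! - 12!/11! + 12!/12!
= 479001600 - 479001600 + 239500800 - 79833600 + 19958400 - 3991680 + 665280 - 95040 + 11880 - 1320 + 132 - 12 + 1
= 176214841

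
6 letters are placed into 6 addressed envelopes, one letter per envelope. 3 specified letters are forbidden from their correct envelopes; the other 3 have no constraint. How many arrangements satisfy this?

426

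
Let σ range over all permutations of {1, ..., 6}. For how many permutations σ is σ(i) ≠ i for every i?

The subfactorial !6 = [6!/e] (nearest integer).
6! = 720, and 720/e ≈ 264.87, so !6 = 265.

265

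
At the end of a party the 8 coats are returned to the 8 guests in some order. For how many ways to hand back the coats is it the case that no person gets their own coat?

14833

Recurrence: !8 = 8·!7 + (-1)^8.
!8 = 8·1854 + 1 = 14833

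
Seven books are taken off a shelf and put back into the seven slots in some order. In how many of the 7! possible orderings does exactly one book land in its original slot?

Choose which one of the 7 is fixed: C(7,1) = 7.
The other 6 form a derangement: !6 = 265.
Total: 7 × 265 = 1855.

1855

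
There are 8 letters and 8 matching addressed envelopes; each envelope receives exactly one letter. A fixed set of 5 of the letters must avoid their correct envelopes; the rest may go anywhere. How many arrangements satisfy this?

21234

Let A_j be the event that the j-th constrained one is fixed. By inclusion-exclusion over the 5 events:
Σ_{j=0}^{5} (-1)^j C(5,j)(8-j)!
= C(5,0)·8! - C(5,1)·7! + C(5,2)·6! - C(5,3)·5! + C(5,4)·4! - C(5,5)·3!
= 40320 - 25200 + 7200 - 1200 + 120 - 6
= 21234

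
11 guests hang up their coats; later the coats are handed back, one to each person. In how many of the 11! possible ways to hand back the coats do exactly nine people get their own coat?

Pick the 9 fixed positions: C(11,9) = 55 ways.
The remaining 2 must be deranged: !2 = 1.
Total: 55 × 1 = 55.

55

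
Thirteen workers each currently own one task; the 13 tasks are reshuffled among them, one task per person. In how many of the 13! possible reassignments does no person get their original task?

The number of derangements of 13 is !13 = Σ_{k=0}^{13} (-1)^k·13!/k!
= 13! - 13!/1! + 13!/2! - 13!/3! + 13!/4! - 13!/5! + 13!/6! - 13!/7! + 13!/8! - 13!/9! + 13!/10! - 13!/11! + 13!/12! - 13!/13!
= 6227020800 - 6227020800 + 3113510400 - 1037836800 + 259459200 - 51891840 + 8648640 - 1235520 + 154440 - 17160 + 1716 - 156 + 13 - 1
= 2290792932

2290792932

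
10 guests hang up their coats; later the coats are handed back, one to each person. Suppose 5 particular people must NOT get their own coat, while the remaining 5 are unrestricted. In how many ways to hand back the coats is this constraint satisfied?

2170680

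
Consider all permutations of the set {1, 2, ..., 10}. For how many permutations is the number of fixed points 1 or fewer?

2669921

Sum C(10,i)·!(10-i) for i = 0..1:
  i=0: C(10,0)·!10 = 1·1334961 = 1334961
  i=1: C(10,1)·!9 = 10·133496 = 1334960
Total = 2669921.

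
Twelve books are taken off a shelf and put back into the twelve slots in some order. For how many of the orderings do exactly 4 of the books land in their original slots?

Choose which 4 of the 12 are fixed: C(12,4) = 495.
The other 8 form a derangement: !8 = 14833.
Total: 495 × 14833 = 7342335.

7342335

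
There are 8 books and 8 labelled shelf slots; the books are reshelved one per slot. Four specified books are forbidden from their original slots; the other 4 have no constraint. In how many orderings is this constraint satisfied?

Inclusion-exclusion on the 4 forbidden self-matches:
Σ_{j=0}^{4} (-1)^j C(4,j)(8-j)!
= C(4,0)·8! - C(4,1)·7! + C(4,2)·6! - C(4,3)·5! + C(4,4)·4!
= 40320 - 20160 + 4320 - 480 + 24
= 24024

24024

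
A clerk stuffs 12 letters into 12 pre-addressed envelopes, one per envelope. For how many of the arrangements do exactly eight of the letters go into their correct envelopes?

Choose which 8 of the 12 are fixed: C(12,8) = 495.
The remaining 4 must be deranged: !4 = 9.
Total: 495 × 9 = 4455.

4455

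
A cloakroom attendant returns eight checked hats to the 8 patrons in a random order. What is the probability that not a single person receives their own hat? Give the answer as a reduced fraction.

2119/5760

Favorable outcomes: !8 = 14833.
Total outcomes: 8! = 40320.
Probability = 14833/40320 = 2119/5760.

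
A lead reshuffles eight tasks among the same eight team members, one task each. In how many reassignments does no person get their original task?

14833

!8 = 8! · Σ_{k=0}^{8} (-1)^k/k!
= 8! - 8!/1! + 8!/2! - 8!/3! + 8!/4! - 8!/5! + 8!/6! - 8!/7! + 8!/8!
= 40320 - 40320 + 20160 - 6720 + 1680 - 336 + 56 - 8 + 1
= 14833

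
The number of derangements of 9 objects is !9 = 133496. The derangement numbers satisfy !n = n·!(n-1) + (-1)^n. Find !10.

1334961

!10 = 10·133496 + 1 = 1334961.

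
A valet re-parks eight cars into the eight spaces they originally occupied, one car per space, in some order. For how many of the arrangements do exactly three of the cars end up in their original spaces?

2464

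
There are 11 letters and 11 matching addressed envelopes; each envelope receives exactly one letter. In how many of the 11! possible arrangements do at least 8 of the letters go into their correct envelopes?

Sum C(11,i)·!(11-i) for i = 8..11:
  i=8: C(11,8)·!3 = 165·2 = 330
  i=9: C(11,9)·!2 = 55·1 = 55
  i=10: C(11,10)·!1 = 11·0 = 0
  i=11: C(11,11)·!0 = 1·1 = 1
Total = 386.

386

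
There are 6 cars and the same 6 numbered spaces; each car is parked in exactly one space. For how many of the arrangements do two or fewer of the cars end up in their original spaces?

664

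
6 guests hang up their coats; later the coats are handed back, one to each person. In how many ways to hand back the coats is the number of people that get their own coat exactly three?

40

Choose which 3 of the 6 are fixed: C(6,3) = 20.
The other 3 form a derangement: !3 = 2.
Total: 20 × 2 = 40.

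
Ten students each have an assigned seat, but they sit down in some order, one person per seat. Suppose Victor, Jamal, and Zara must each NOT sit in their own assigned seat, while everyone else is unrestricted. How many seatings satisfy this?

2656080

Inclusion-exclusion on the 3 forbidden self-matches:
Σ_{j=0}^{3} (-1)^j C(3,j)(10-j)!
= C(3,0)·10! - C(3,1)·9! + C(3,2)·8! - C(3,3)·7!
= 3628800 - 1088640 + 120960 - 5040
= 2656080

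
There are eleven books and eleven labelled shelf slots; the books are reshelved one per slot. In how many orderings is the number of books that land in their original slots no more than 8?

# with exactly i fixed is C(11,i)·!(11-i); sum over i=0..8:
  i=0: C(11,0)·!11 = 1·14684570 = 14684570
  i=1: C(11,1)·!10 = 11·1334961 = 14684571
  i=2: C(11,2)·!9 = 55·133496 = 7342280
  i=3: C(11,3)·!8 = 165·14833 = 2447445
  i=4: C(11,4)·!7 = 330·1854 = 611820
  i=5: C(11,5)·!6 = 462·265 = 122430
  i=6: C(11,6)·!5 = 462·44 = 20328
  i=7: C(11,7)·!4 = 330·9 = 2970
  i=8: C(11,8)·!3 = 165·2 = 330
Total = 39916744.

39916744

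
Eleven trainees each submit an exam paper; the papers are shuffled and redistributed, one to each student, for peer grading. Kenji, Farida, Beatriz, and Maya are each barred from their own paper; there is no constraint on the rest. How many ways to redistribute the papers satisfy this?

27422640

Let A_j be the event that the j-th constrained one is fixed. By inclusion-exclusion over the 4 events:
Σ_{j=0}^{4} (-1)^j C(4,j)(11-j)!
= C(4,0)·11! - C(4,1)·10! + C(4,2)·9! - C(4,3)·8! + C(4,4)·7!
= 39916800 - 14515200 + 2177280 - 161280 + 5040
= 27422640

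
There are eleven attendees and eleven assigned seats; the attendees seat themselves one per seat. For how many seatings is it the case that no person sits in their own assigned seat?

14684570

Recurrence: !11 = 11·!10 + (-1)^11.
!11 = 11·1334961 - 1 = 14684570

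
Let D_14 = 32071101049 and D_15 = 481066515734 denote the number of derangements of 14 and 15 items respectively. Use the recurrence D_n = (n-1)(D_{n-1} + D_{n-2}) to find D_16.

D_16 = (16-1)·(D_15 + D_14) = 15·(481066515734 + 32071101049) = 15·513137616783 = 7697064251745.

7697064251745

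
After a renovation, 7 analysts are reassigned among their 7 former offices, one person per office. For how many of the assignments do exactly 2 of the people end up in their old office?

924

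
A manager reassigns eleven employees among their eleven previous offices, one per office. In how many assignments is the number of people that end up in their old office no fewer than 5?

146114

# with exactly i fixed is C(11,i)·!(11-i); sum over i=5..11:
  i=5: C(11,5)·!6 = 462·265 = 122430
  i=6: C(11,6)·!5 = 462·44 = 20328
  i=7: C(11,7)·!4 = 330·9 = 2970
  i=8: C(11,8)·!3 = 165·2 = 330
  i=9: C(11,9)·!2 = 55·1 = 55
  i=10: C(11,10)·!1 = 11·0 = 0
  i=11: C(11,11)·!0 = 1·1 = 1
Total = 146114.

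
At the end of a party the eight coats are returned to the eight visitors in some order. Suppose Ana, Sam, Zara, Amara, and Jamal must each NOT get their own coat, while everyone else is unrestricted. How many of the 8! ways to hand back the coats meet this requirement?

Inclusion-exclusion on the 5 forbidden self-matches:
Σ_{j=0}^{5} (-1)^j C(5,j)(8-j)!
= C(5,0)·8! - C(5,1)·7! + C(5,2)·6! - C(5,3)·5! + C(5,4)·4! - C(5,5)·3!
= 40320 - 25200 + 7200 - 1200 + 120 - 6
= 21234

21234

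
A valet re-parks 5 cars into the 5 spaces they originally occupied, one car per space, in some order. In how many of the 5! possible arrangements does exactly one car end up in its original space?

Pick the single fixed position: C(5,1) = 5 ways.
The other 4 form a derangement: !4 = 9.
Total: 5 × 9 = 45.

45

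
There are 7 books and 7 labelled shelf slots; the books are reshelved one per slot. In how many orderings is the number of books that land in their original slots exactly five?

21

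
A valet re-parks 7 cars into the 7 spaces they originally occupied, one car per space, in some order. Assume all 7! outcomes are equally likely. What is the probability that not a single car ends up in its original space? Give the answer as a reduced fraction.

103/280

Favorable outcomes: !7 = 1854.
Total outcomes: 7! = 5040.
Probability = 1854/5040 = 103/280.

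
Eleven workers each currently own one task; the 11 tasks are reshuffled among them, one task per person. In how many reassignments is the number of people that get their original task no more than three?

39158866

# with exactly i fixed is C(11,i)·!(11-i); sum over i=0..3:
  i=0: C(11,0)·!11 = 1·14684570 = 14684570
  i=1: C(11,1)·!10 = 11·1334961 = 14684571
  i=2: C(11,2)·!9 = 55·133496 = 7342280
  i=3: C(11,3)·!8 = 165·14833 = 2447445
Total = 39158866.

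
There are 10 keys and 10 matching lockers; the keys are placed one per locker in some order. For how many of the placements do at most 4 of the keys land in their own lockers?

Sum C(10,i)·!(10-i) for i = 0..4:
  i=0: C(10,0)·!10 = 1·1334961 = 1334961
  i=1: C(10,1)·!9 = 10·133496 = 1334960
  i=2: C(10,2)·!8 = 45·14833 = 667485
  i=3: C(10,3)·!7 = 120·1854 = 222480
  i=4: C(10,4)·!6 = 210·265 = 55650
Total = 3615536.

3615536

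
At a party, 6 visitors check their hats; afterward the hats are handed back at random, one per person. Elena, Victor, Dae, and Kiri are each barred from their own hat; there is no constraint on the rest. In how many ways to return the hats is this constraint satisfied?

362

Inclusion-exclusion on the 4 forbidden self-matches:
Σ_{j=0}^{4} (-1)^j C(4,j)(6-j)!
= C(4,0)·6! - C(4,1)·5! + C(4,2)·4! - C(4,3)·3! + C(4,4)·2!
= 720 - 480 + 144 - 24 + 2
= 362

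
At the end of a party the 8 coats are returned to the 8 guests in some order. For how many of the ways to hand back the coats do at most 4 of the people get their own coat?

Sum C(8,i)·!(8-i) for i = 0..4:
  i=0: C(8,0)·!8 = 1·14833 = 14833
  i=1: C(8,1)·!7 = 8·1854 = 14832
  i=2: C(8,2)·!6 = 28·265 = 7420
  i=3: C(8,3)·!5 = 56·44 = 2464
  i=4: C(8,4)·!4 = 70·9 = 630
Total = 40179.

40179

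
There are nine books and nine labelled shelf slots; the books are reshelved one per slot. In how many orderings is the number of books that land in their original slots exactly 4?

5544

Choose which 4 of the 9 are fixed: C(9,4) = 126.
The other 5 form a derangement: !5 = 44.
Total: 126 × 44 = 5544.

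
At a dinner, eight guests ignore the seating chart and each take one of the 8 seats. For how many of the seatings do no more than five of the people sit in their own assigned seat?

Sum C(8,i)·!(8-i) for i = 0..5:
  i=0: C(8,0)·!8 = 1·14833 = 14833
  i=1: C(8,1)·!7 = 8·1854 = 14832
  i=2: C(8,2)·!6 = 28·265 = 7420
  i=3: C(8,3)·!5 = 56·44 = 2464
  i=4: C(8,4)·!4 = 70·9 = 630
  i=5: C(8,5)·!3 = 56·2 = 112
Total = 40291.

40291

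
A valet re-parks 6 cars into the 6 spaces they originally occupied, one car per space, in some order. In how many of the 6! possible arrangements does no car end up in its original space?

Use !n = n·!(n-1) + (-1)^n.
!6 = 6·44 + 1 = 265

265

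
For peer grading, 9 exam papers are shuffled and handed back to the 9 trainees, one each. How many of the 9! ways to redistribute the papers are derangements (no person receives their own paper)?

By inclusion-exclusion, !9 = Σ (-1)^k · 9!/k! for k=0..9
= 9! - 9!/1! + 9!/2! - 9!/3! + 9!/4! - 9!/5! + 9!/6! - 9!/7! + 9!/8! - 9!/9!
= 362880 - 362880 + 181440 - 60480 + 15120 - 3024 + 504 - 72 + 9 - 1
= 133496

133496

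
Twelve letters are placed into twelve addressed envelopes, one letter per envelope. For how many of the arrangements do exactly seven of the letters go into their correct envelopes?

Choose which 7 of the 12 are fixed: C(12,7) = 792.
The remaining 5 must be deranged: !5 = 44.
Total: 792 × 44 = 34848.

34848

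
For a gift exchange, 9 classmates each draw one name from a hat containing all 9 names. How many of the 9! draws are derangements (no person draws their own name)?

The subfactorial !9 = [9!/e] (nearest integer).
9! = 362880, and 362880/e ≈ 133496.09, so !9 = 133496.

133496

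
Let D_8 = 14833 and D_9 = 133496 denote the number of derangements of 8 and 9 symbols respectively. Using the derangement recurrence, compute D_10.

D_10 = (10-1)·(D_9 + D_8) = 9·(133496 + 14833) = 9·148329 = 1334961.

1334961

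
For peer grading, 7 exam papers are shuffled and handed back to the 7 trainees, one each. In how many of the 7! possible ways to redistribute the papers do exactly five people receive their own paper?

21

Pick the 5 fixed positions: C(7,5) = 21 ways.
The remaining 2 must be deranged: !2 = 1.
Total: 21 × 1 = 21.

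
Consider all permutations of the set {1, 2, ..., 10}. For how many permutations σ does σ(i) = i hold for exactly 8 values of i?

45

Pick the 8 fixed positions: C(10,8) = 45 ways.
The remaining 2 must be deranged: !2 = 1.
Total: 45 × 1 = 45.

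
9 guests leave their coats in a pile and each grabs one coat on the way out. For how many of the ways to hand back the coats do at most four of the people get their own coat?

361541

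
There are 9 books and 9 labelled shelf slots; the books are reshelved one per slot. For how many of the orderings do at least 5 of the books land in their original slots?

Sum C(9,i)·!(9-i) for i = 5..9:
  i=5: C(9,5)·!4 = 126·9 = 1134
  i=6: C(9,6)·!3 = 84·2 = 168
  i=7: C(9,7)·!2 = 36·1 = 36
  i=8: C(9,8)·!1 = 9·0 = 0
  i=9: C(9,9)·!0 = 1·1 = 1
Total = 1339.

1339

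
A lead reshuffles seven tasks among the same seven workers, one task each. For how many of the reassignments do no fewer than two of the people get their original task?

1331

# with exactly i fixed is C(7,i)·!(7-i); sum over i=2..7:
  i=2: C(7,2)·!5 = 21·44 = 924
  i=3: C(7,3)·!4 = 35·9 = 315
  i=4: C(7,4)·!3 = 35·2 = 70
  i=5: C(7,5)·!2 = 21·1 = 21
  i=6: C(7,6)·!1 = 7·0 = 0
  i=7: C(7,7)·!0 = 1·1 = 1
Total = 1331.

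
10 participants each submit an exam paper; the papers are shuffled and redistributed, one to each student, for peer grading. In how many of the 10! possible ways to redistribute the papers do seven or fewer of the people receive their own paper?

3628754

Sum C(10,i)·!(10-i) for i = 0..7:
  i=0: C(10,0)·!10 = 1·1334961 = 1334961
  i=1: C(10,1)·!9 = 10·133496 = 1334960
  i=2: C(10,2)·!8 = 45·14833 = 667485
  i=3: C(10,3)·!7 = 120·1854 = 222480
  i=4: C(10,4)·!6 = 210·265 = 55650
  i=5: C(10,5)·!5 = 252·44 = 11088
  i=6: C(10,6)·!4 = 210·9 = 1890
  i=7: C(10,7)·!3 = 120·2 = 240
Total = 3628754.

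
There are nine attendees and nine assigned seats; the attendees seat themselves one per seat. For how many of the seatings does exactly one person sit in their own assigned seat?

133497

Choose which one of the 9 is fixed: C(9,1) = 9.
The other 8 form a derangement: !8 = 14833.
Total: 9 × 14833 = 133497.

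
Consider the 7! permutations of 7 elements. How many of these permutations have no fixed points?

1854

Recurrence: !7 = 6·(!6 + !5).
!7 = 6·(265 + 44) = 6·309 = 1854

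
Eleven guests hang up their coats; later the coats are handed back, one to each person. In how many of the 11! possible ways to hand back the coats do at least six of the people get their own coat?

23684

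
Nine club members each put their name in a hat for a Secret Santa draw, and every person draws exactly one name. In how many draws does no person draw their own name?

133496

!9 is the nearest integer to 9!/e.
9! = 362880, and 362880/e ≈ 133496.09, so !9 = 133496.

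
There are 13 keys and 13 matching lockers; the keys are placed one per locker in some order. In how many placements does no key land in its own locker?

2290792932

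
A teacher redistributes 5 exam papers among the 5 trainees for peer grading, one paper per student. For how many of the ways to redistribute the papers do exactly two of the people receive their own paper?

Pick the 2 fixed positions: C(5,2) = 10 ways.
The other 3 form a derangement: !3 = 2.
Total: 10 × 2 = 20.

20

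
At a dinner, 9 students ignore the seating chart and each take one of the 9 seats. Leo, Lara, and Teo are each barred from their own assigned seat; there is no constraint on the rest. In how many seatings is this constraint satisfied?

Let A_j be the event that the j-th constrained one is fixed. By inclusion-exclusion over the 3 events:
Σ_{j=0}^{3} (-1)^j C(3,j)(9-j)!
= C(3,0)·9! - C(3,1)·8! + C(3,2)·7! - C(3,3)·6!
= 362880 - 120960 + 15120 - 720
= 256320

256320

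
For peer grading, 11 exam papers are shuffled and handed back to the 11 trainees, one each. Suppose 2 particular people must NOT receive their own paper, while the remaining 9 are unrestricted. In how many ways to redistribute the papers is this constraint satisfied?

33022080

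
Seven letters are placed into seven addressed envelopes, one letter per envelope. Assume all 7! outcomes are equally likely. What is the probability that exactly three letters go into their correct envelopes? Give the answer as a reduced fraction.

Favorable outcomes: C(7,3)·!4 = 35·9 = 315.
Total outcomes: 7! = 5040.
Probability = 315/5040 = 1/16.

1/16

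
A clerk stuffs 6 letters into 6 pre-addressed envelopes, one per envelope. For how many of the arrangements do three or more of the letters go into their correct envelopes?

Sum C(6,i)·!(6-i) for i = 3..6:
  i=3: C(6,3)·!3 = 20·2 = 40
  i=4: C(6,4)·!2 = 15·1 = 15
  i=5: C(6,5)·!1 = 6·0 = 0
  i=6: C(6,6)·!0 = 1·1 = 1
Total = 56.

56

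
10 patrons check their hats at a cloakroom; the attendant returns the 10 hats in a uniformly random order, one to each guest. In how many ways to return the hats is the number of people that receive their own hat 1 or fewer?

2669921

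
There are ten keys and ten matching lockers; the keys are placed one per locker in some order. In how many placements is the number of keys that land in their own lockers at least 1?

2293839

Sum C(10,i)·!(10-i) for i = 1..10:
  i=1: C(10,1)·!9 = 10·133496 = 1334960
  i=2: C(10,2)·!8 = 45·14833 = 667485
  i=3: C(10,3)·!7 = 120·1854 = 222480
  i=4: C(10,4)·!6 = 210·265 = 55650
  i=5: C(10,5)·!5 = 252·44 = 11088
  i=6: C(10,6)·!4 = 210·9 = 1890
  i=7: C(10,7)·!3 = 120·2 = 240
  i=8: C(10,8)·!2 = 45·1 = 45
  i=9: C(10,9)·!1 = 10·0 = 0
  i=10: C(10,10)·!0 = 1·1 = 1
Total = 2293839.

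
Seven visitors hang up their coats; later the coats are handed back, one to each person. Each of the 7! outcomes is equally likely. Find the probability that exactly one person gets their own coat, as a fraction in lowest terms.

Favorable outcomes: C(7,1)·!6 = 7·265 = 1855.
Total outcomes: 7! = 5040.
Probability = 1855/5040 = 53/144.

53/144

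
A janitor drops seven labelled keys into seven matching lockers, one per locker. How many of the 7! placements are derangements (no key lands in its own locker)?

1854

!7 = 7! · Σ_{k=0}^{7} (-1)^k/k!
= 7! - 7!/1! + 7!/2! - 7!/3! + 7!/4! - 7!/5! + 7!/6! - 7!/7!
= 5040 - 5040 + 2520 - 840 + 210 - 42 + 7 - 1
= 1854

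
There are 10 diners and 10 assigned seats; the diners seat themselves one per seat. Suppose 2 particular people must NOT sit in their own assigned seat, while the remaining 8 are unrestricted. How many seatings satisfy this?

2943360

Let A_j be the event that the j-th constrained one is fixed. By inclusion-exclusion over the 2 events:
Σ_{j=0}^{2} (-1)^j C(2,j)(10-j)!
= C(2,0)·10! - C(2,1)·9! + C(2,2)·8!
= 3628800 - 725760 + 40320
= 2943360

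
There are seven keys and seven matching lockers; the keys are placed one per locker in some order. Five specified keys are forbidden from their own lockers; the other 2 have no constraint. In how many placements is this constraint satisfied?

2428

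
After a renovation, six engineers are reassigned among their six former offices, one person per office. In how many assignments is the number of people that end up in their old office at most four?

719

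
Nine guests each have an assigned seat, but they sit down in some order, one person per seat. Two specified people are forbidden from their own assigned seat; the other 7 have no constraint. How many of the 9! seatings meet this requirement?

287280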